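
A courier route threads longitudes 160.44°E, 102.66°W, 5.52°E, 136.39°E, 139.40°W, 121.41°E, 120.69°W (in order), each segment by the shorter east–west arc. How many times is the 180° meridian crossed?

4

Leg 1: +160.44° → -102.66°, shortest Δλ = 96.9° (east) — crosses 180°.
Leg 2: -102.66° → +5.52°, shortest Δλ = 108.18° (east) — does not cross 180°.
Leg 3: +5.52° → +136.39°, shortest Δλ = 130.87° (east) — does not cross 180°.
Leg 4: +136.39° → -139.40°, shortest Δλ = 84.21° (east) — crosses 180°.
Leg 5: -139.40° → +121.41°, shortest Δλ = -99.19° (west) — crosses 180°.
Leg 6: +121.41° → -120.69°, shortest Δλ = 117.9° (east) — crosses 180°.
Total crossings: 4.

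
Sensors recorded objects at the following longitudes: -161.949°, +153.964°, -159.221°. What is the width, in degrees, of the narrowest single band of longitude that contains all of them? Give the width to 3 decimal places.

Sort the longitudes: -161.949°, -159.221°, +153.964°.
Eastward gaps between consecutive values (wrapping around): 2.728°, 313.185°, 44.087°.
Largest gap = 313.185° ⇒ minimal covering band is its complement: 360° − 313.185° = 46.815°.
Band runs from +153.964° eastward to -159.221°, crossing the antimeridian.

46.815°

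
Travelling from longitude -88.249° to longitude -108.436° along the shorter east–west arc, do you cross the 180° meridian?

Signed shortest Δλ = ((-108.436 − -88.249 + 180) mod 360) − 180 = -20.187°.
Going west by 20.187° from -88.249° reaches -108.436° without touching 180°.

No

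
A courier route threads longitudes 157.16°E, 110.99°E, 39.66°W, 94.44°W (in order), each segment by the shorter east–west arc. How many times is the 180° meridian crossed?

Leg 1: +157.16° → +110.99°, shortest Δλ = -46.17° (west) — does not cross 180°.
Leg 2: +110.99° → -39.66°, shortest Δλ = -150.65° (west) — does not cross 180°.
Leg 3: -39.66° → -94.44°, shortest Δλ = -54.78° (west) — does not cross 180°.
Total crossings: 0.

0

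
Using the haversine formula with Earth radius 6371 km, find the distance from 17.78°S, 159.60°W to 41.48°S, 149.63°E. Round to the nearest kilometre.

5471 km

Δλ = 149.63 − -159.60 = 309.23°; wrapped into (−180°, 180°]: -50.77°.
Δφ = -41.48 − -17.78 = -23.70°.
a = sin²(Δφ/2) + cos φ₁ · cos φ₂ · sin²(Δλ/2) = 0.173280.
c = 2·atan2(√a, √(1−a)) = 0.85868 rad → d = 6371·c ≈ 5470.62 km.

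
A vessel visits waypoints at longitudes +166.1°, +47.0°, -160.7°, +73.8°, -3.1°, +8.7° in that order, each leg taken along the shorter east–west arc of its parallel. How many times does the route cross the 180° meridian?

2

Leg 1: +166.1° → +47.0°, shortest Δλ = -119.1° (west) — does not cross 180°.
Leg 2: +47.0° → -160.7°, shortest Δλ = 152.3° (east) — crosses 180°.
Leg 3: -160.7° → +73.8°, shortest Δλ = -125.5° (west) — crosses 180°.
Leg 4: +73.8° → -3.1°, shortest Δλ = -76.9° (west) — does not cross 180°.
Leg 5: -3.1° → +8.7°, shortest Δλ = 11.8° (east) — does not cross 180°.
Total crossings: 2.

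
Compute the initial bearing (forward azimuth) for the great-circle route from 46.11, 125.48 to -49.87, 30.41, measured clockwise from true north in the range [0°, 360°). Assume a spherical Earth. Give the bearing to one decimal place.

232.7°

Δλ = 30.41 − 125.48 = -95.07°.
θ = atan2( sin Δλ · cos φ₂ , cos φ₁ · sin φ₂ − sin φ₁ · cos φ₂ · cos Δλ )
  = atan2(-0.64200, -0.48902) = -127.297° → normalised to [0°, 360°): 232.703°.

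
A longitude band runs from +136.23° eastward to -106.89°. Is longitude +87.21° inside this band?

No

Band width going east from +136.23° to -106.89°: ((-106.89 − 136.23) mod 360) = 116.88°.
Offset of +87.21° east of the west edge: ((87.21 − 136.23) mod 360) = 310.98°.
310.98° > 116.88° ⇒ outside.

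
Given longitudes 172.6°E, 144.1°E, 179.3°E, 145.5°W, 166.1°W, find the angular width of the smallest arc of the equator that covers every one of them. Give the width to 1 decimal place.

Sort the longitudes: -166.1°, -145.5°, +144.1°, +172.6°, +179.3°.
Eastward gaps between consecutive values (wrapping around): 20.6°, 289.6°, 28.5°, 6.7°, 14.6°.
Largest gap = 289.6° ⇒ minimal covering band is its complement: 360° − 289.6° = 70.4°.
Band runs from +144.1° eastward to -145.5°, crossing the antimeridian.

70.4°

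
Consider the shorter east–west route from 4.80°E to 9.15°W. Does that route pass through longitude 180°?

Signed shortest Δλ = ((-9.15 − 4.80 + 180) mod 360) − 180 = -13.95°.
Going west by 13.95° from +4.80° reaches -9.15° without touching 180°.

No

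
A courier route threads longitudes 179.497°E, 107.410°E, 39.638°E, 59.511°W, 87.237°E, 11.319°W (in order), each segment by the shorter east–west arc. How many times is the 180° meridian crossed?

Leg 1: +179.497° → +107.410°, shortest Δλ = -72.087° (west) — does not cross 180°.
Leg 2: +107.410° → +39.638°, shortest Δλ = -67.772° (west) — does not cross 180°.
Leg 3: +39.638° → -59.511°, shortest Δλ = -99.149° (west) — does not cross 180°.
Leg 4: -59.511° → +87.237°, shortest Δλ = 146.748° (east) — does not cross 180°.
Leg 5: +87.237° → -11.319°, shortest Δλ = -98.556° (west) — does not cross 180°.
Total crossings: 0.

0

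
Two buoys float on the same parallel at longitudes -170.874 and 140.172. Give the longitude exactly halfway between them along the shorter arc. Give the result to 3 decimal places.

Signed shortest Δλ from -170.874° to +140.172° is -48.954°.
Midpoint longitude = -170.874° + (-48.954°)/2 = -170.874° − 24.477° = -195.351°.
Normalise into (−180°, 180°]: +164.649°.
(The naïve average (-170.874 + +140.172)/2 = -15.351° is on the wrong side of the globe.)

+164.649°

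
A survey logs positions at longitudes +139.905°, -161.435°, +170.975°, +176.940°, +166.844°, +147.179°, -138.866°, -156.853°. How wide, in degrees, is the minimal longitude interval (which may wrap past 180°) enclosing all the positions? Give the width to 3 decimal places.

Sort the longitudes: -161.435°, -156.853°, -138.866°, +139.905°, +147.179°, +166.844°, +170.975°, +176.940°.
Eastward gaps between consecutive values (wrapping around): 4.582°, 17.987°, 278.771°, 7.274°, 19.665°, 4.131°, 5.965°, 21.625°.
Largest gap = 278.771° ⇒ minimal covering band is its complement: 360° − 278.771° = 81.229°.
Band runs from +139.905° eastward to -138.866°, crossing the antimeridian.

81.229°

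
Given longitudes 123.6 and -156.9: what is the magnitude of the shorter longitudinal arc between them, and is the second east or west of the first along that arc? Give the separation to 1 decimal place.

Raw difference: -156.9 − 123.6 = -280.5°.
Normalise into (−180°, 180°]: -280.5° + 360° = 79.5°.
Positive ⇒ the second point lies to the east; separation 79.5°.

79.5° east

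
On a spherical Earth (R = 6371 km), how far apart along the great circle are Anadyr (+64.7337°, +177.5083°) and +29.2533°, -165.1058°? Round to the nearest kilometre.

4128 km

Δλ = -165.1058 − 177.5083 = -342.6141°; wrapped into (−180°, 180°]: 17.3859°.
Δφ = 29.2533 − 64.7337 = -35.4804°.
a = sin²(Δφ/2) + cos φ₁ · cos φ₂ · sin²(Δλ/2) = 0.101350.
c = 2·atan2(√a, √(1−a)) = 0.64799 rad → d = 6371·c ≈ 4128.32 km.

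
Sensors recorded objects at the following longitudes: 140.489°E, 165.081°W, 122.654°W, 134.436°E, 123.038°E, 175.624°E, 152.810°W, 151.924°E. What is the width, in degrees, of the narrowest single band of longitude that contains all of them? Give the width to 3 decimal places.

114.308°

Sort the longitudes: -165.081°, -152.810°, -122.654°, +123.038°, +134.436°, +140.489°, +151.924°, +175.624°.
Eastward gaps between consecutive values (wrapping around): 12.271°, 30.156°, 245.692°, 11.398°, 6.053°, 11.435°, 23.700°, 19.295°.
Largest gap = 245.692° ⇒ minimal covering band is its complement: 360° − 245.692° = 114.308°.
Band runs from +123.038° eastward to -122.654°, crossing the antimeridian.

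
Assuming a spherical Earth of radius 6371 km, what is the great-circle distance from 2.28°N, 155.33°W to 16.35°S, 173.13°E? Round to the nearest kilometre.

4036 km

Δλ = 173.13 − -155.33 = 328.46°; wrapped into (−180°, 180°]: -31.54°.
Δφ = -16.35 − 2.28 = -18.63°.
a = sin²(Δφ/2) + cos φ₁ · cos φ₂ · sin²(Δλ/2) = 0.097019.
c = 2·atan2(√a, √(1−a)) = 0.63350 rad → d = 6371·c ≈ 4036.01 km.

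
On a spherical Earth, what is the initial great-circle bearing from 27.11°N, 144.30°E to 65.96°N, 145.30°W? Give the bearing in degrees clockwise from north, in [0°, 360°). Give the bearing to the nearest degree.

Δλ = -145.30 − 144.30 = -289.60°; wrapped into (−180°, 180°]: 70.40°.
θ = atan2( sin Δλ · cos φ₂ , cos φ₁ · sin φ₂ − sin φ₁ · cos φ₂ · cos Δλ )
  = atan2(0.38377, 0.75065) = 27.078° → normalised to [0°, 360°): 27.078°.

27°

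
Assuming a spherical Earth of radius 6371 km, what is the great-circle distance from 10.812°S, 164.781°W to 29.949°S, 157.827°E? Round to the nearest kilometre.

Δλ = 157.827 − -164.781 = 322.608°; wrapped into (−180°, 180°]: -37.392°.
Δφ = -29.949 − -10.812 = -19.137°.
a = sin²(Δφ/2) + cos φ₁ · cos φ₂ · sin²(Δλ/2) = 0.115081.
c = 2·atan2(√a, √(1−a)) = 0.69221 rad → d = 6371·c ≈ 4410.06 km.

4410 km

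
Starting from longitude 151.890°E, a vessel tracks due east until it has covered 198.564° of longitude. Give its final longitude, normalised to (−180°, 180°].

Start at +151.890°; shift +198.564° → +350.454°.
+350.454° lies outside (−180°, 180°]; subtract 360° → -9.546°.

9.546°W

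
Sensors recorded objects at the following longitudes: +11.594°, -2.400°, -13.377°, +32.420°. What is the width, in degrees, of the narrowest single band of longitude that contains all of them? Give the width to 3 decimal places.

Sort the longitudes: -13.377°, -2.400°, +11.594°, +32.420°.
Eastward gaps between consecutive values (wrapping around): 10.977°, 13.994°, 20.826°, 314.203°.
Largest gap = 314.203° ⇒ minimal covering band is its complement: 360° − 314.203° = 45.797°.
Band runs from -13.377° eastward to +32.420°.

45.797°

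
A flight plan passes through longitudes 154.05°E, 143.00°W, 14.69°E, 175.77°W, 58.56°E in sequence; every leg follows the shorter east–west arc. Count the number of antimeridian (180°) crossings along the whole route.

Leg 1: +154.05° → -143.00°, shortest Δλ = 62.95° (east) — crosses 180°.
Leg 2: -143.00° → +14.69°, shortest Δλ = 157.69° (east) — does not cross 180°.
Leg 3: +14.69° → -175.77°, shortest Δλ = 169.54° (east) — crosses 180°.
Leg 4: -175.77° → +58.56°, shortest Δλ = -125.67° (west) — crosses 180°.
Total crossings: 3.

3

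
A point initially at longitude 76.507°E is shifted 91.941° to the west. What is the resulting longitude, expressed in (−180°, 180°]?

15.434°W

Start at +76.507°; shift −91.941° → -15.434°.
-15.434° already lies in (−180°, 180°].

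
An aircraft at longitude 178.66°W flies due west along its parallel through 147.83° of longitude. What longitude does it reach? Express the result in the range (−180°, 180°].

Start at -178.66°; shift −147.83° → -326.49°.
-326.49° lies outside (−180°, 180°]; add 360° → +33.51°.

33.51°E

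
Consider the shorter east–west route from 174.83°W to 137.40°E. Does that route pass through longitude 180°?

Naïve |137.40 − -174.83| = 312.23° > 180°, so the shorter arc goes the other way round — across 180°.
Signed shortest Δλ = ((137.40 − -174.83 + 180) mod 360) − 180 = -47.77°.
Going west by 47.77° from -174.83° passes through 180° before reaching +137.40°.

Yes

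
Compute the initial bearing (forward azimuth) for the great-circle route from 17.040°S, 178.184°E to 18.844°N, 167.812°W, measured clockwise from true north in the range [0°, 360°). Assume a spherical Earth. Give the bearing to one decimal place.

21.6°

Δλ = -167.812 − 178.184 = -345.996°; wrapped into (−180°, 180°]: 14.004°.
θ = atan2( sin Δλ · cos φ₂ , cos φ₁ · sin φ₂ − sin φ₁ · cos φ₂ · cos Δλ )
  = atan2(0.22902, 0.57790) = 21.618° → normalised to [0°, 360°): 21.618°.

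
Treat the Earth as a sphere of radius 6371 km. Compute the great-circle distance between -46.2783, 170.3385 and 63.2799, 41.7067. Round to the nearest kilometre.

Δλ = 41.7067 − 170.3385 = -128.6318°.
Δφ = 63.2799 − -46.2783 = 109.5582°.
a = sin²(Δφ/2) + cos φ₁ · cos φ₂ · sin²(Δλ/2) = 0.919773.
c = 2·atan2(√a, √(1−a)) = 2.56724 rad → d = 6371·c ≈ 16355.91 km.

16356 km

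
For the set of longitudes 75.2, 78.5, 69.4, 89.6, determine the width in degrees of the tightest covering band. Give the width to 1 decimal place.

20.2°

Sort the longitudes: +69.4°, +75.2°, +78.5°, +89.6°.
Eastward gaps between consecutive values (wrapping around): 5.8°, 3.3°, 11.1°, 339.8°.
Largest gap = 339.8° ⇒ minimal covering band is its complement: 360° − 339.8° = 20.2°.
Band runs from +69.4° eastward to +89.6°.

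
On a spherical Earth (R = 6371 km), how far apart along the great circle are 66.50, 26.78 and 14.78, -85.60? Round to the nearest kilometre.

9452 km

Δλ = -85.60 − 26.78 = -112.38°.
Δφ = 14.78 − 66.50 = -51.72°.
a = sin²(Δφ/2) + cos φ₁ · cos φ₂ · sin²(Δλ/2) = 0.456425.
c = 2·atan2(√a, √(1−a)) = 1.48354 rad → d = 6371·c ≈ 9451.60 km.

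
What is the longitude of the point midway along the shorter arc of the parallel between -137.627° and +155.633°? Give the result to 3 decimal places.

Signed shortest Δλ from -137.627° to +155.633° is -66.740°.
Midpoint longitude = -137.627° + (-66.740°)/2 = -137.627° − 33.370° = -170.997°.
(The naïve average (-137.627 + +155.633)/2 = 9.003° is on the wrong side of the globe.)

-170.997°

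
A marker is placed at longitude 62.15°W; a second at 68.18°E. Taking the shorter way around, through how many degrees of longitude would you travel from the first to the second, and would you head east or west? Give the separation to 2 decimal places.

Raw difference: 68.18 − -62.15 = 130.33°.
Normalise into (−180°, 180°]: 130.33° stays 130.33°.
Positive ⇒ the second point lies to the east; separation 130.33°.

130.33° east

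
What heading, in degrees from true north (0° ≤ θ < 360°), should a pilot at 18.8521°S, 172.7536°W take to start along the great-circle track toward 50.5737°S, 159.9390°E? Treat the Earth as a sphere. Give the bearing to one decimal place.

Δλ = 159.9390 − -172.7536 = 332.6926°; wrapped into (−180°, 180°]: -27.3074°.
θ = atan2( sin Δλ · cos φ₂ , cos φ₁ · sin φ₂ − sin φ₁ · cos φ₂ · cos Δλ )
  = atan2(-0.29135, -0.54866) = -152.030° → normalised to [0°, 360°): 207.970°.

208.0°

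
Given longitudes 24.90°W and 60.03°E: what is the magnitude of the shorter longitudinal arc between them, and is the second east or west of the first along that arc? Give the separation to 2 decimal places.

84.93° east

Raw difference: 60.03 − -24.90 = 84.93°.
Normalise into (−180°, 180°]: 84.93° stays 84.93°.
Positive ⇒ the second point lies to the east; separation 84.93°.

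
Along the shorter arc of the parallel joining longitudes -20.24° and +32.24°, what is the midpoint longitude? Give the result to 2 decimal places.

Signed shortest Δλ from -20.24° to +32.24° is +52.48°.
Midpoint longitude = -20.24° + (+52.48°)/2 = -20.24° + 26.24° = +6.00°.

+6.00°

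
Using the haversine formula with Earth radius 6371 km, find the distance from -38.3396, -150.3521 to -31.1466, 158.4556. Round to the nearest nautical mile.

2530 nmi

Δλ = 158.4556 − -150.3521 = 308.8077°; wrapped into (−180°, 180°]: -51.1923°.
Δφ = -31.1466 − -38.3396 = 7.1930°.
a = sin²(Δφ/2) + cos φ₁ · cos φ₂ · sin²(Δλ/2) = 0.129227.
c = 2·atan2(√a, √(1−a)) = 0.73542 rad → d = 6371·c ≈ 4685.39 km ≈ 2529.91 nmi.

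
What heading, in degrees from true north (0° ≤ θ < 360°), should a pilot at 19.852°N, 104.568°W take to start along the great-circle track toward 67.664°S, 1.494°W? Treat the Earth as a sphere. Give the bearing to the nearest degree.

Δλ = -1.494 − -104.568 = 103.074°.
θ = atan2( sin Δλ · cos φ₂ , cos φ₁ · sin φ₂ − sin φ₁ · cos φ₂ · cos Δλ )
  = atan2(0.37019, -0.84081) = 156.237° → normalised to [0°, 360°): 156.237°.

156°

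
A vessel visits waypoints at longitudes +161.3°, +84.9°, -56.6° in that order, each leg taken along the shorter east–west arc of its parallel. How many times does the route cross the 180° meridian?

0

Leg 1: +161.3° → +84.9°, shortest Δλ = -76.4° (west) — does not cross 180°.
Leg 2: +84.9° → -56.6°, shortest Δλ = -141.5° (west) — does not cross 180°.
Total crossings: 0.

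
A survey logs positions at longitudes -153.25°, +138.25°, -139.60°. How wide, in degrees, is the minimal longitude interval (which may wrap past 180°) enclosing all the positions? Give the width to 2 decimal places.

82.15°

Sort the longitudes: -153.25°, -139.60°, +138.25°.
Eastward gaps between consecutive values (wrapping around): 13.65°, 277.85°, 68.50°.
Largest gap = 277.85° ⇒ minimal covering band is its complement: 360° − 277.85° = 82.15°.
Band runs from +138.25° eastward to -139.60°, crossing the antimeridian.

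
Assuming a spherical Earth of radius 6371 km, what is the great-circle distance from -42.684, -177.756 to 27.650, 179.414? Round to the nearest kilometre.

Δλ = 179.414 − -177.756 = 357.170°; wrapped into (−180°, 180°]: -2.830°.
Δφ = 27.650 − -42.684 = 70.334°.
a = sin²(Δφ/2) + cos φ₁ · cos φ₂ · sin²(Δλ/2) = 0.332129.
c = 2·atan2(√a, √(1−a)) = 1.22840 rad → d = 6371·c ≈ 7826.16 km.

7826 km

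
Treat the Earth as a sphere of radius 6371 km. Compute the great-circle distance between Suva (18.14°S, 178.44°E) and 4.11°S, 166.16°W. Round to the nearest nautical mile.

Δλ = -166.16 − 178.44 = -344.60°; wrapped into (−180°, 180°]: 15.40°.
Δφ = -4.11 − -18.14 = 14.03°.
a = sin²(Δφ/2) + cos φ₁ · cos φ₂ · sin²(Δλ/2) = 0.031932.
c = 2·atan2(√a, √(1−a)) = 0.35932 rad → d = 6371·c ≈ 2289.22 km ≈ 1236.08 nmi.

1236 nmi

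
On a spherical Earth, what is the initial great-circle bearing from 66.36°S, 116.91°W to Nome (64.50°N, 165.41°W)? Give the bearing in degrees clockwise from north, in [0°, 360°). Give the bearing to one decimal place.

332.6°

Δλ = -165.41 − -116.91 = -48.50°.
θ = atan2( sin Δλ · cos φ₂ , cos φ₁ · sin φ₂ − sin φ₁ · cos φ₂ · cos Δλ )
  = atan2(-0.32243, 0.62325) = -27.354° → normalised to [0°, 360°): 332.646°.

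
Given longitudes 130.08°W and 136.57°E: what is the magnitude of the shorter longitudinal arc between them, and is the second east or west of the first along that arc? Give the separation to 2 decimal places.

Raw difference: 136.57 − -130.08 = 266.65°.
Normalise into (−180°, 180°]: 266.65° − 360° = -93.35°.
Negative ⇒ the second point lies to the west; separation 93.35°.

93.35° west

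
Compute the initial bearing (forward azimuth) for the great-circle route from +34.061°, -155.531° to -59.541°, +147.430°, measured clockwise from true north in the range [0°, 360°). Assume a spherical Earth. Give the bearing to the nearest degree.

206°

Δλ = 147.430 − -155.531 = 302.961°; wrapped into (−180°, 180°]: -57.039°.
θ = atan2( sin Δλ · cos φ₂ , cos φ₁ · sin φ₂ − sin φ₁ · cos φ₂ · cos Δλ )
  = atan2(-0.42533, -0.86858) = -153.910° → normalised to [0°, 360°): 206.090°.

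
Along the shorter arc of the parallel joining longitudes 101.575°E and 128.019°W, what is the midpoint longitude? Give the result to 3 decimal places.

166.778°E

Signed shortest Δλ from +101.575° to -128.019° is +130.406°.
Midpoint longitude = +101.575° + (+130.406°)/2 = +101.575° + 65.203° = +166.778°.
(The naïve average (+101.575 + -128.019)/2 = -13.222° is on the wrong side of the globe.)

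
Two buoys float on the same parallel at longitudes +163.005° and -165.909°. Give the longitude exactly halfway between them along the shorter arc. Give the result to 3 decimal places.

Signed shortest Δλ from +163.005° to -165.909° is +31.086°.
Midpoint longitude = +163.005° + (+31.086°)/2 = +163.005° + 15.543° = +178.548°.
(The naïve average (+163.005 + -165.909)/2 = -1.452° is on the wrong side of the globe.)

+178.548°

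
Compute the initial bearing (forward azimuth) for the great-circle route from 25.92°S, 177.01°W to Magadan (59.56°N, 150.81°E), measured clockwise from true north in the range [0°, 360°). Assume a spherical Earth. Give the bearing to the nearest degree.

Δλ = 150.81 − -177.01 = 327.82°; wrapped into (−180°, 180°]: -32.18°.
θ = atan2( sin Δλ · cos φ₂ , cos φ₁ · sin φ₂ − sin φ₁ · cos φ₂ · cos Δλ )
  = atan2(-0.26982, 0.96287) = -15.654° → normalised to [0°, 360°): 344.346°.

344°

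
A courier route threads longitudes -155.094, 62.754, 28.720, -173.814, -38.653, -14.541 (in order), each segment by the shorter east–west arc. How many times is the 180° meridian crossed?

Leg 1: -155.094° → +62.754°, shortest Δλ = -142.152° (west) — crosses 180°.
Leg 2: +62.754° → +28.720°, shortest Δλ = -34.034° (west) — does not cross 180°.
Leg 3: +28.720° → -173.814°, shortest Δλ = 157.466° (east) — crosses 180°.
Leg 4: -173.814° → -38.653°, shortest Δλ = 135.161° (east) — does not cross 180°.
Leg 5: -38.653° → -14.541°, shortest Δλ = 24.112° (east) — does not cross 180°.
Total crossings: 2.

2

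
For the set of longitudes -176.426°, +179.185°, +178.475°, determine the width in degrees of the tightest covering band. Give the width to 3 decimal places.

5.099°

Sort the longitudes: -176.426°, +178.475°, +179.185°.
Eastward gaps between consecutive values (wrapping around): 354.901°, 0.710°, 4.389°.
Largest gap = 354.901° ⇒ minimal covering band is its complement: 360° − 354.901° = 5.099°.
Band runs from +178.475° eastward to -176.426°, crossing the antimeridian.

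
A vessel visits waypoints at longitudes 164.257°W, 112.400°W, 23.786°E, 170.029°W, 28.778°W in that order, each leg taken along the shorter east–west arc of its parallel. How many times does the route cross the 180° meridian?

Leg 1: -164.257° → -112.400°, shortest Δλ = 51.857° (east) — does not cross 180°.
Leg 2: -112.400° → +23.786°, shortest Δλ = 136.186° (east) — does not cross 180°.
Leg 3: +23.786° → -170.029°, shortest Δλ = 166.185° (east) — crosses 180°.
Leg 4: -170.029° → -28.778°, shortest Δλ = 141.251° (east) — does not cross 180°.
Total crossings: 1.

1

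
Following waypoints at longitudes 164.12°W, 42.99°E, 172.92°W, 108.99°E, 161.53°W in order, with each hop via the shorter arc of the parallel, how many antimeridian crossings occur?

Leg 1: -164.12° → +42.99°, shortest Δλ = -152.89° (west) — crosses 180°.
Leg 2: +42.99° → -172.92°, shortest Δλ = 144.09° (east) — crosses 180°.
Leg 3: -172.92° → +108.99°, shortest Δλ = -78.09° (west) — crosses 180°.
Leg 4: +108.99° → -161.53°, shortest Δλ = 89.48° (east) — crosses 180°.
Total crossings: 4.

4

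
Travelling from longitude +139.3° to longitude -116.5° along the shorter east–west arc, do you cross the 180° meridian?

Naïve |-116.5 − 139.3| = 255.8° > 180°, so the shorter arc goes the other way round — across 180°.
Signed shortest Δλ = ((-116.5 − 139.3 + 180) mod 360) − 180 = 104.2°.
Going east by 104.2° from +139.3° passes through 180° before reaching -116.5°.

Yes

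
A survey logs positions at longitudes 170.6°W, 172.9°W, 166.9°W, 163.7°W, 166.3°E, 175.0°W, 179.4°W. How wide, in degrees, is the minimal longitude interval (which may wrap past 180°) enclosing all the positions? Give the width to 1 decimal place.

30.0°

Sort the longitudes: -179.4°, -175.0°, -172.9°, -170.6°, -166.9°, -163.7°, +166.3°.
Eastward gaps between consecutive values (wrapping around): 4.4°, 2.1°, 2.3°, 3.7°, 3.2°, 330.0°, 14.3°.
Largest gap = 330.0° ⇒ minimal covering band is its complement: 360° − 330.0° = 30.0°.
Band runs from +166.3° eastward to -163.7°, crossing the antimeridian.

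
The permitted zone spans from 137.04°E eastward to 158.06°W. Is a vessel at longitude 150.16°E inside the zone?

Band width going east from +137.04° to -158.06°: ((-158.06 − 137.04) mod 360) = 64.90°.
Offset of +150.16° east of the west edge: ((150.16 − 137.04) mod 360) = 13.12°.
13.12° ≤ 64.90° ⇒ inside.

Yes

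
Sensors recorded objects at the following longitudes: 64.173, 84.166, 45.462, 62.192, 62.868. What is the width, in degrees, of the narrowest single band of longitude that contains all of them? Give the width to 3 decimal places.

38.704°

Sort the longitudes: +45.462°, +62.192°, +62.868°, +64.173°, +84.166°.
Eastward gaps between consecutive values (wrapping around): 16.730°, 0.676°, 1.305°, 19.993°, 321.296°.
Largest gap = 321.296° ⇒ minimal covering band is its complement: 360° − 321.296° = 38.704°.
Band runs from +45.462° eastward to +84.166°.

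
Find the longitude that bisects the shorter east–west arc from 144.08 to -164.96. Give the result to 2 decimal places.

+169.56°

Signed shortest Δλ from +144.08° to -164.96° is +50.96°.
Midpoint longitude = +144.08° + (+50.96°)/2 = +144.08° + 25.48° = +169.56°.
(The naïve average (+144.08 + -164.96)/2 = -10.44° is on the wrong side of the globe.)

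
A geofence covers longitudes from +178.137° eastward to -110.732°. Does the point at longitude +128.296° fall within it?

Band width going east from +178.137° to -110.732°: ((-110.732 − 178.137) mod 360) = 71.131°.
Offset of +128.296° east of the west edge: ((128.296 − 178.137) mod 360) = 310.159°.
310.159° > 71.131° ⇒ outside.

No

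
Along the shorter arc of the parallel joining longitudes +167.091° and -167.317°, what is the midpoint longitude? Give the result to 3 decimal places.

+179.887°

Signed shortest Δλ from +167.091° to -167.317° is +25.592°.
Midpoint longitude = +167.091° + (+25.592°)/2 = +167.091° + 12.796° = +179.887°.
(The naïve average (+167.091 + -167.317)/2 = -0.113° is on the wrong side of the globe.)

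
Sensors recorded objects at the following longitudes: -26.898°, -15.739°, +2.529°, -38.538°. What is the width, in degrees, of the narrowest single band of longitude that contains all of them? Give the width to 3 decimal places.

41.067°

Sort the longitudes: -38.538°, -26.898°, -15.739°, +2.529°.
Eastward gaps between consecutive values (wrapping around): 11.640°, 11.159°, 18.268°, 318.933°.
Largest gap = 318.933° ⇒ minimal covering band is its complement: 360° − 318.933° = 41.067°.
Band runs from -38.538° eastward to +2.529°.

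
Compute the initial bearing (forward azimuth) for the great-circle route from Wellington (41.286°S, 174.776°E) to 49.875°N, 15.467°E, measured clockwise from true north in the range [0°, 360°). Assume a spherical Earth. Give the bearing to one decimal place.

Δλ = 15.467 − 174.776 = -159.309°.
θ = atan2( sin Δλ · cos φ₂ , cos φ₁ · sin φ₂ − sin φ₁ · cos φ₂ · cos Δλ )
  = atan2(-0.22770, 0.17677) = -52.177° → normalised to [0°, 360°): 307.823°.

307.8°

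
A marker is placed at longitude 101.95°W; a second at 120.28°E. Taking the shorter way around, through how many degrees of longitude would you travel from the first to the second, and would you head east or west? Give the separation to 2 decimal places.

Raw difference: 120.28 − -101.95 = 222.23°.
Normalise into (−180°, 180°]: 222.23° − 360° = -137.77°.
Negative ⇒ the second point lies to the west; separation 137.77°.

137.77° west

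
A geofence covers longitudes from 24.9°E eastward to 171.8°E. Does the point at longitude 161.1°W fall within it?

No

Band width going east from +24.9° to +171.8°: ((171.8 − 24.9) mod 360) = 146.9°.
Offset of -161.1° east of the west edge: ((-161.1 − 24.9) mod 360) = 174.0°.
174.0° > 146.9° ⇒ outside.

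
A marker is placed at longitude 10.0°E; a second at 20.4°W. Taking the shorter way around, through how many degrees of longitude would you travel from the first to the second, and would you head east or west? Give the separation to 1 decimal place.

30.4° west

Raw difference: -20.4 − 10.0 = -30.4°.
Normalise into (−180°, 180°]: -30.4° stays -30.4°.
Negative ⇒ the second point lies to the west; separation 30.4°.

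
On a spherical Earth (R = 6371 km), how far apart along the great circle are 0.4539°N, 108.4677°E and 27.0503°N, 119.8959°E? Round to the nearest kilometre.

Δλ = 119.8959 − 108.4677 = 11.4282°.
Δφ = 27.0503 − 0.4539 = 26.5964°.
a = sin²(Δφ/2) + cos φ₁ · cos φ₂ · sin²(Δλ/2) = 0.061737.
c = 2·atan2(√a, √(1−a)) = 0.50220 rad → d = 6371·c ≈ 3199.52 km.

3200 km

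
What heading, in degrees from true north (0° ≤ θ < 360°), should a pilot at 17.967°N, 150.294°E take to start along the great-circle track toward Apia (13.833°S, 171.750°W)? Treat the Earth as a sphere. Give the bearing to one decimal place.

127.8°

Δλ = -171.750 − 150.294 = -322.044°; wrapped into (−180°, 180°]: 37.956°.
θ = atan2( sin Δλ · cos φ₂ , cos φ₁ · sin φ₂ − sin φ₁ · cos φ₂ · cos Δλ )
  = atan2(0.59722, -0.46360) = 127.821° → normalised to [0°, 360°): 127.821°.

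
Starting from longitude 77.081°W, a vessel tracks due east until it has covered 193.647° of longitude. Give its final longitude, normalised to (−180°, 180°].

116.566°E

Start at -77.081°; shift +193.647° → +116.566°.
+116.566° already lies in (−180°, 180°].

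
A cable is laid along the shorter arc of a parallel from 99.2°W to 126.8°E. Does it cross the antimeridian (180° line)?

Yes

Naïve |126.8 − -99.2| = 226.0° > 180°, so the shorter arc goes the other way round — across 180°.
Signed shortest Δλ = ((126.8 − -99.2 + 180) mod 360) − 180 = -134.0°.
Going west by 134.0° from -99.2° passes through 180° before reaching +126.8°.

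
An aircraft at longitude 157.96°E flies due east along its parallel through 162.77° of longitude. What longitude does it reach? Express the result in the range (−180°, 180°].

39.27°W

Start at +157.96°; shift +162.77° → +320.73°.
+320.73° lies outside (−180°, 180°]; subtract 360° → -39.27°.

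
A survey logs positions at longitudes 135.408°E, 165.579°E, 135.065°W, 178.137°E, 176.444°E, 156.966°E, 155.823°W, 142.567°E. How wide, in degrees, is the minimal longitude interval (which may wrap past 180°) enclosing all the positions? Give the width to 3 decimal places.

89.527°

Sort the longitudes: -155.823°, -135.065°, +135.408°, +142.567°, +156.966°, +165.579°, +176.444°, +178.137°.
Eastward gaps between consecutive values (wrapping around): 20.758°, 270.473°, 7.159°, 14.399°, 8.613°, 10.865°, 1.693°, 26.040°.
Largest gap = 270.473° ⇒ minimal covering band is its complement: 360° − 270.473° = 89.527°.
Band runs from +135.408° eastward to -135.065°, crossing the antimeridian.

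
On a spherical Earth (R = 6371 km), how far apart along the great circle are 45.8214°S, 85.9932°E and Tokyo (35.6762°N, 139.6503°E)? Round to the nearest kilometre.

10535 km

Δλ = 139.6503 − 85.9932 = 53.6571°.
Δφ = 35.6762 − -45.8214 = 81.4976°.
a = sin²(Δφ/2) + cos φ₁ · cos φ₂ · sin²(Δλ/2) = 0.541386.
c = 2·atan2(√a, √(1−a)) = 1.65366 rad → d = 6371·c ≈ 10535.49 km.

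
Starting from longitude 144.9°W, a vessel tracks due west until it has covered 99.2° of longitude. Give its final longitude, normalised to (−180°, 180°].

115.9°E

Start at -144.9°; shift −99.2° → -244.1°.
-244.1° lies outside (−180°, 180°]; add 360° → +115.9°.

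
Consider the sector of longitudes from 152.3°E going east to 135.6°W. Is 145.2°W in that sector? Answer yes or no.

Yes

Band width going east from +152.3° to -135.6°: ((-135.6 − 152.3) mod 360) = 72.1°.
Offset of -145.2° east of the west edge: ((-145.2 − 152.3) mod 360) = 62.5°.
62.5° ≤ 72.1° ⇒ inside.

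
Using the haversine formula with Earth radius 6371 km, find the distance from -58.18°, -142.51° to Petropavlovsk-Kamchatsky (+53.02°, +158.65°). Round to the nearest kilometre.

13452 km

Δλ = 158.65 − -142.51 = 301.16°; wrapped into (−180°, 180°]: -58.84°.
Δφ = 53.02 − -58.18 = 111.20°.
a = sin²(Δφ/2) + cos φ₁ · cos φ₂ · sin²(Δλ/2) = 0.757339.
c = 2·atan2(√a, √(1−a)) = 2.11143 rad → d = 6371·c ≈ 13451.90 km.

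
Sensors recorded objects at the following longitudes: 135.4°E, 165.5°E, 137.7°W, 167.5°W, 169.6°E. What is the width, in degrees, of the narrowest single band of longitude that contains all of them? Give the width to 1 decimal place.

Sort the longitudes: -167.5°, -137.7°, +135.4°, +165.5°, +169.6°.
Eastward gaps between consecutive values (wrapping around): 29.8°, 273.1°, 30.1°, 4.1°, 22.9°.
Largest gap = 273.1° ⇒ minimal covering band is its complement: 360° − 273.1° = 86.9°.
Band runs from +135.4° eastward to -137.7°, crossing the antimeridian.

86.9°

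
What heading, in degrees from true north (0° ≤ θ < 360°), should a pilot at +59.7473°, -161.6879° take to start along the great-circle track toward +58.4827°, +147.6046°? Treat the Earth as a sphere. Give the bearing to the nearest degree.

290°

Δλ = 147.6046 − -161.6879 = 309.2925°; wrapped into (−180°, 180°]: -50.7075°.
θ = atan2( sin Δλ · cos φ₂ , cos φ₁ · sin φ₂ − sin φ₁ · cos φ₂ · cos Δλ )
  = atan2(-0.40457, 0.14353) = -70.467° → normalised to [0°, 360°): 289.533°.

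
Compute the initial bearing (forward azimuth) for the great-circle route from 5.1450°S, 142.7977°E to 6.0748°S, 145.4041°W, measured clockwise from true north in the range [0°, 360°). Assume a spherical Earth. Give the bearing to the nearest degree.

Δλ = -145.4041 − 142.7977 = -288.2018°; wrapped into (−180°, 180°]: 71.7982°.
θ = atan2( sin Δλ · cos φ₂ , cos φ₁ · sin φ₂ − sin φ₁ · cos φ₂ · cos Δλ )
  = atan2(0.94463, -0.07755) = 94.693° → normalised to [0°, 360°): 94.693°.

95°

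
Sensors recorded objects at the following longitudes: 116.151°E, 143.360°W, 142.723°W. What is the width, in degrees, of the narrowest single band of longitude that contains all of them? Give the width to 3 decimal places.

101.126°

Sort the longitudes: -143.360°, -142.723°, +116.151°.
Eastward gaps between consecutive values (wrapping around): 0.637°, 258.874°, 100.489°.
Largest gap = 258.874° ⇒ minimal covering band is its complement: 360° − 258.874° = 101.126°.
Band runs from +116.151° eastward to -142.723°, crossing the antimeridian.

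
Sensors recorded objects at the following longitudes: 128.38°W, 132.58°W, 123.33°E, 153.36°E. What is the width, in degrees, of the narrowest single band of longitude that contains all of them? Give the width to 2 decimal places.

Sort the longitudes: -132.58°, -128.38°, +123.33°, +153.36°.
Eastward gaps between consecutive values (wrapping around): 4.20°, 251.71°, 30.03°, 74.06°.
Largest gap = 251.71° ⇒ minimal covering band is its complement: 360° − 251.71° = 108.29°.
Band runs from +123.33° eastward to -128.38°, crossing the antimeridian.

108.29°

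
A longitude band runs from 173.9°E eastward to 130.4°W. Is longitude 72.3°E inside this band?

Band width going east from +173.9° to -130.4°: ((-130.4 − 173.9) mod 360) = 55.7°.
Offset of +72.3° east of the west edge: ((72.3 − 173.9) mod 360) = 258.4°.
258.4° > 55.7° ⇒ outside.

No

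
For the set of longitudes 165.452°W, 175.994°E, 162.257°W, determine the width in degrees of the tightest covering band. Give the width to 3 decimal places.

Sort the longitudes: -165.452°, -162.257°, +175.994°.
Eastward gaps between consecutive values (wrapping around): 3.195°, 338.251°, 18.554°.
Largest gap = 338.251° ⇒ minimal covering band is its complement: 360° − 338.251° = 21.749°.
Band runs from +175.994° eastward to -162.257°, crossing the antimeridian.

21.749°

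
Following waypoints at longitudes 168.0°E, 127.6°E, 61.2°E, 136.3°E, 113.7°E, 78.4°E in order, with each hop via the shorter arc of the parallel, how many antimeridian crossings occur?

Leg 1: +168.0° → +127.6°, shortest Δλ = -40.4° (west) — does not cross 180°.
Leg 2: +127.6° → +61.2°, shortest Δλ = -66.4° (west) — does not cross 180°.
Leg 3: +61.2° → +136.3°, shortest Δλ = 75.1° (east) — does not cross 180°.
Leg 4: +136.3° → +113.7°, shortest Δλ = -22.6° (west) — does not cross 180°.
Leg 5: +113.7° → +78.4°, shortest Δλ = -35.3° (west) — does not cross 180°.
Total crossings: 0.

0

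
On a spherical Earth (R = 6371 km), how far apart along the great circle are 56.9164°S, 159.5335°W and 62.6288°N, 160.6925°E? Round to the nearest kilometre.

13727 km

Δλ = 160.6925 − -159.5335 = 320.2260°; wrapped into (−180°, 180°]: -39.7740°.
Δφ = 62.6288 − -56.9164 = 119.5452°.
a = sin²(Δφ/2) + cos φ₁ · cos φ₂ · sin²(Δλ/2) = 0.775595.
c = 2·atan2(√a, √(1−a)) = 2.15459 rad → d = 6371·c ≈ 13726.86 km.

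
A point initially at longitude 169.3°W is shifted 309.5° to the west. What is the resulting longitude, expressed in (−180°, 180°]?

118.8°W

Start at -169.3°; shift −309.5° → -478.8°.
-478.8° lies outside (−180°, 180°]; add 360° → -118.8°.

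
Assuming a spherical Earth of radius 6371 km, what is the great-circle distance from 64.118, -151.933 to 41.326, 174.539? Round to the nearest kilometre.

Δλ = 174.539 − -151.933 = 326.472°; wrapped into (−180°, 180°]: -33.528°.
Δφ = 41.326 − 64.118 = -22.792°.
a = sin²(Δφ/2) + cos φ₁ · cos φ₂ · sin²(Δλ/2) = 0.066313.
c = 2·atan2(√a, √(1−a)) = 0.52089 rad → d = 6371·c ≈ 3318.61 km.

3319 km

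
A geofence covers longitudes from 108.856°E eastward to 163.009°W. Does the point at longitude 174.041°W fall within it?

Yes

Band width going east from +108.856° to -163.009°: ((-163.009 − 108.856) mod 360) = 88.135°.
Offset of -174.041° east of the west edge: ((-174.041 − 108.856) mod 360) = 77.103°.
77.103° ≤ 88.135° ⇒ inside.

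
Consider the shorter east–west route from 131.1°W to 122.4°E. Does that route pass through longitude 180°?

Yes

Naïve |122.4 − -131.1| = 253.5° > 180°, so the shorter arc goes the other way round — across 180°.
Signed shortest Δλ = ((122.4 − -131.1 + 180) mod 360) − 180 = -106.5°.
Going west by 106.5° from -131.1° passes through 180° before reaching +122.4°.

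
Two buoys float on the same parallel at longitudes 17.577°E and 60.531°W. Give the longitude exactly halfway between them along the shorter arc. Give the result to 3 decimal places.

Signed shortest Δλ from +17.577° to -60.531° is -78.108°.
Midpoint longitude = +17.577° + (-78.108°)/2 = +17.577° − 39.054° = -21.477°.

21.477°W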